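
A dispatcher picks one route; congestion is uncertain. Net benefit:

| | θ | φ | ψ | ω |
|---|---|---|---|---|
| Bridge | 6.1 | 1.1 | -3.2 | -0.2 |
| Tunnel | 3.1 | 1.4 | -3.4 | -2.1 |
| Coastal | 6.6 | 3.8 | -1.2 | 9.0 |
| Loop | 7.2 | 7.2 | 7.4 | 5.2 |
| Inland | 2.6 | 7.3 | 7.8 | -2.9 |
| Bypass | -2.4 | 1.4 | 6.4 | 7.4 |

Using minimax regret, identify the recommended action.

Column bests: θ=7.2, φ=7.3, ψ=7.8, ω=9.0.
Bridge regrets: 1.1, 6.2, 11.0, 9.2 → max 11.0
Tunnel regrets: 4.1, 5.9, 11.2, 11.1 → max 11.2
Coastal regrets: 0.6, 3.5, 9.0, 0.0 → max 9.0
Loop regrets: 0.0, 0.1, 0.4, 3.8 → max 3.8
Inland regrets: 4.6, 0.0, 0.0, 11.9 → max 11.9
Bypass regrets: 9.6, 5.9, 1.4, 1.6 → max 9.6
Smallest max regret = 3.8 → Loop.

Loop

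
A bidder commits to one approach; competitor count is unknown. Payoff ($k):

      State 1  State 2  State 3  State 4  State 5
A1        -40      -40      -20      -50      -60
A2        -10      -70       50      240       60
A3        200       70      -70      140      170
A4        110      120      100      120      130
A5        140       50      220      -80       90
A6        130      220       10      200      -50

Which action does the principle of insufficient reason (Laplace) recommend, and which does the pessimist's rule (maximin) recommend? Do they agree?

laplace → A4; maximin → A4 (agree)

Row averages: A1=-42, A2=54, A3=102, A4=116, A5=84, A6=102
Highest average = 116 → A4.
Row minima: A1=-60, A2=-70, A3=-70, A4=100, A5=-80, A6=-50
Best worst-case = 100 → A4.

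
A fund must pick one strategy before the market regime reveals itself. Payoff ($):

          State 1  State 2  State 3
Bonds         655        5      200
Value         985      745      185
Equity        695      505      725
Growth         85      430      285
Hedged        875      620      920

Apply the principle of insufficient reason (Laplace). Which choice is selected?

Hedged

Row averages: Bonds=860/3, Value=1915/3, Equity=1925/3, Growth=800/3, Hedged=805
Highest average = 805 → Hedged.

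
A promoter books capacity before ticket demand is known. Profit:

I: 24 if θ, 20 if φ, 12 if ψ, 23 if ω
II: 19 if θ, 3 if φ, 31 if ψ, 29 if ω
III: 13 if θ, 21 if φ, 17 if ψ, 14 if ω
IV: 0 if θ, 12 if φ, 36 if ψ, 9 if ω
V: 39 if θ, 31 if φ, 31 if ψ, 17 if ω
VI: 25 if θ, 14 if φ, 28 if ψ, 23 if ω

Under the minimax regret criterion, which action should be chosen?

V

Column bests: θ=39, φ=31, ψ=36, ω=29.
I regrets: 15, 11, 24, 6 → max 24
II regrets: 20, 28, 5, 0 → max 28
III regrets: 26, 10, 19, 15 → max 26
IV regrets: 39, 19, 0, 20 → max 39
V regrets: 0, 0, 5, 12 → max 12
VI regrets: 14, 17, 8, 6 → max 17
Smallest max regret = 12 → V.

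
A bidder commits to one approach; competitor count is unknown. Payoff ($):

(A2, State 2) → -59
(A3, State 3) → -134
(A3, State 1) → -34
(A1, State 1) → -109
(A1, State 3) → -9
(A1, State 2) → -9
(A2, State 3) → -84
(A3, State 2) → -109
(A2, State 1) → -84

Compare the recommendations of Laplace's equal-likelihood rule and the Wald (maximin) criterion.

laplace → A1; maximin → A2 (disagree)

Row averages: A1=-127/3, A2=-227/3, A3=-277/3
Highest average = -127/3 → A1.
Row minima: A1=-109, A2=-84, A3=-134
Best worst-case = -84 → A2.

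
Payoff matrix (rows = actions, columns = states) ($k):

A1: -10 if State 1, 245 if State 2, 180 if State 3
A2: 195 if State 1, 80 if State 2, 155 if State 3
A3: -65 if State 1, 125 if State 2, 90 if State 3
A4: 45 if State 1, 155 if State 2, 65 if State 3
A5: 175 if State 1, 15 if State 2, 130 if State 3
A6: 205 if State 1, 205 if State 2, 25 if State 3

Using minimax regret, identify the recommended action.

Column bests: State 1=205, State 2=245, State 3=180.
A1 regrets: 215, 0, 0 → max 215
A2 regrets: 10, 165, 25 → max 165
A3 regrets: 270, 120, 90 → max 270
A4 regrets: 160, 90, 115 → max 160
A5 regrets: 30, 230, 50 → max 230
A6 regrets: 0, 40, 155 → max 155
Smallest max regret = 155 → A6.

A6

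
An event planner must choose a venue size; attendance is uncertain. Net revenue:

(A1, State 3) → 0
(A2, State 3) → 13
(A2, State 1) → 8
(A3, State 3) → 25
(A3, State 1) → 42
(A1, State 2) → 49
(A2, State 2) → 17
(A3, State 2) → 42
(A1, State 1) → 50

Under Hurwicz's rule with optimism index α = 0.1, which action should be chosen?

A1: 0.1·50 + 0.9·0 = 5
A2: 0.1·17 + 0.9·8 = 8.9
A3: 0.1·42 + 0.9·25 = 26.7
Highest Hurwicz score = 26.7 → A3.

A3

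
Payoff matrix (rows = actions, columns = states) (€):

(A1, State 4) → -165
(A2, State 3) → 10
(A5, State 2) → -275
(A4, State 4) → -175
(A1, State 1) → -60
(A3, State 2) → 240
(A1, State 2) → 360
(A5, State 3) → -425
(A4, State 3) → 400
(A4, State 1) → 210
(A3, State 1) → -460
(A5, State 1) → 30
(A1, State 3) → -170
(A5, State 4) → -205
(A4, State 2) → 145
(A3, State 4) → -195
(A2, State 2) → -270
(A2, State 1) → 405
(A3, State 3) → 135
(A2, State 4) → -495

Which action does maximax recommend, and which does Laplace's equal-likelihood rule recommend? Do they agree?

Row maxima: A1=360, A2=405, A3=240, A4=400, A5=30
Best best-case = 405 → A2.
Row averages: A1=-8.75, A2=-87.5, A3=-70, A4=145, A5=-218.75
Highest average = 145 → A4.

maximax → A2; laplace → A4 (disagree)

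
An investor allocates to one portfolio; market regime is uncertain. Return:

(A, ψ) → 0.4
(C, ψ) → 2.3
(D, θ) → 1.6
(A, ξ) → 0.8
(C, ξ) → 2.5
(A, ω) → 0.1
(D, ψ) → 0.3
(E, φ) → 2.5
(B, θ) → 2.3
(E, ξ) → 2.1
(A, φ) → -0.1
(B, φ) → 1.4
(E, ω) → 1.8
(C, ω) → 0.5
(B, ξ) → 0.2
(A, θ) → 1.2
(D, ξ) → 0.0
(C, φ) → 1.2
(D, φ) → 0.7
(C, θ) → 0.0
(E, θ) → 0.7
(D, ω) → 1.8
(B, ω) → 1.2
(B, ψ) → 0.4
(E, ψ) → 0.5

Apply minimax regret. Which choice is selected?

Column bests: θ=2.3, φ=2.5, ψ=2.3, ω=1.8, ξ=2.5.
A regrets: 1.1, 2.6, 1.9, 1.7, 1.7 → max 2.6
B regrets: 0.0, 1.1, 1.9, 0.6, 2.3 → max 2.3
C regrets: 2.3, 1.3, 0.0, 1.3, 0.0 → max 2.3
D regrets: 0.7, 1.8, 2.0, 0.0, 2.5 → max 2.5
E regrets: 1.6, 0.0, 1.8, 0.0, 0.4 → max 1.8
Smallest max regret = 1.8 → E.

E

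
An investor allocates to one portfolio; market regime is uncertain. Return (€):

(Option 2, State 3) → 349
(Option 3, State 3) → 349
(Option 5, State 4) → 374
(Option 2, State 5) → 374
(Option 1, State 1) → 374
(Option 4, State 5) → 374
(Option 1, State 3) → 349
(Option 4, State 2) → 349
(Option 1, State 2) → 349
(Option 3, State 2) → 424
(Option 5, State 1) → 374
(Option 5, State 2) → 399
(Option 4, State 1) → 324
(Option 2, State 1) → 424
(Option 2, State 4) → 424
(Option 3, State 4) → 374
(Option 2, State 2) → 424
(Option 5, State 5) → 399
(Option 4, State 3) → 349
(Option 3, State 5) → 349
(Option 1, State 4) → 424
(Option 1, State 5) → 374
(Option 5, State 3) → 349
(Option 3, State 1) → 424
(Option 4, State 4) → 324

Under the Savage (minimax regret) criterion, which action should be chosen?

Option 2

Column bests: State 1=424, State 2=424, State 3=349, State 4=424, State 5=399.
Option 1 regrets: 50, 75, 0, 0, 25 → max 75
Option 2 regrets: 0, 0, 0, 0, 25 → max 25
Option 3 regrets: 0, 0, 0, 50, 50 → max 50
Option 4 regrets: 100, 75, 0, 100, 25 → max 100
Option 5 regrets: 50, 25, 0, 50, 0 → max 50
Smallest max regret = 25 → Option 2.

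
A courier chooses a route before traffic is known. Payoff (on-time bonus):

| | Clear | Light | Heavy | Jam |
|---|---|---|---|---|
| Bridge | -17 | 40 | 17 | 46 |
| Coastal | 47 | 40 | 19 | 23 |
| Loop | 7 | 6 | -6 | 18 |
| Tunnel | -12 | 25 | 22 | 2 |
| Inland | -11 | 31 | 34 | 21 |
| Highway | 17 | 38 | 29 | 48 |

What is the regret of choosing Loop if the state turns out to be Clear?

Best payoff under Clear is 47.
Regret = 47 − 7 = 40.

40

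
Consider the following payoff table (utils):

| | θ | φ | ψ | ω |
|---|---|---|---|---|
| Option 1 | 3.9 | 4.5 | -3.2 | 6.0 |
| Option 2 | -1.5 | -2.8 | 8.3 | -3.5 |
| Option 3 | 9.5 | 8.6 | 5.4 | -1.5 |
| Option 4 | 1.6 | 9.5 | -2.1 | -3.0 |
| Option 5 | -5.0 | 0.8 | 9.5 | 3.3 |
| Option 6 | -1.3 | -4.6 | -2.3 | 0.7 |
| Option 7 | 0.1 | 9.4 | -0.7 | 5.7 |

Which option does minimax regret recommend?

Option 3

Column bests: θ=9.5, φ=9.5, ψ=9.5, ω=6.0.
Option 1 regrets: 5.6, 5.0, 12.7, 0.0 → max 12.7
Option 2 regrets: 11.0, 12.3, 1.2, 9.5 → max 12.3
Option 3 regrets: 0.0, 0.9, 4.1, 7.5 → max 7.5
Option 4 regrets: 7.9, 0.0, 11.6, 9.0 → max 11.6
Option 5 regrets: 14.5, 8.7, 0.0, 2.7 → max 14.5
Option 6 regrets: 10.8, 14.1, 11.8, 5.3 → max 14.1
Option 7 regrets: 9.4, 0.1, 10.2, 0.3 → max 10.2
Smallest max regret = 7.5 → Option 3.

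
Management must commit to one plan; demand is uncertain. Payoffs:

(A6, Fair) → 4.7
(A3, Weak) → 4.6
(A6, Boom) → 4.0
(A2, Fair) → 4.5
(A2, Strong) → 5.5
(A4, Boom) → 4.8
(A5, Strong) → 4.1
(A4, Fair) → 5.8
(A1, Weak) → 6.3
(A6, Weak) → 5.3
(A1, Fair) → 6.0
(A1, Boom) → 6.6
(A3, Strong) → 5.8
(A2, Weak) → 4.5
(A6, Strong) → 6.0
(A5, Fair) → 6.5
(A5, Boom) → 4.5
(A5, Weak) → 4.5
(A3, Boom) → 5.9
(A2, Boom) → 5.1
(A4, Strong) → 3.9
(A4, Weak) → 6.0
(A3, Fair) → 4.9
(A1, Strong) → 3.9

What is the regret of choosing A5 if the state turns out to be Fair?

Best payoff under Fair is 6.5.
Regret = 6.5 − 6.5 = 0.0.

0.0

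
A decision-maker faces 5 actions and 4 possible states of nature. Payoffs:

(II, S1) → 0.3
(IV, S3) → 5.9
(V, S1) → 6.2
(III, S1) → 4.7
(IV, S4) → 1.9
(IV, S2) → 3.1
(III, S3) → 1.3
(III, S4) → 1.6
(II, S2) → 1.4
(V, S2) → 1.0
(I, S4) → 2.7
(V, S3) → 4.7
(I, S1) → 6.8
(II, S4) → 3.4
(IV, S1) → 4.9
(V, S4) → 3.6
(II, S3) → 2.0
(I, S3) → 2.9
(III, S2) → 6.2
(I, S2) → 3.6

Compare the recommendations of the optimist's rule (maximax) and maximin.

maximax → I; maximin → I (agree)

Row maxima: I=6.8, II=3.4, III=6.2, IV=5.9, V=6.2
Best best-case = 6.8 → I.
Row minima: I=2.7, II=0.3, III=1.3, IV=1.9, V=1.0
Best worst-case = 2.7 → I.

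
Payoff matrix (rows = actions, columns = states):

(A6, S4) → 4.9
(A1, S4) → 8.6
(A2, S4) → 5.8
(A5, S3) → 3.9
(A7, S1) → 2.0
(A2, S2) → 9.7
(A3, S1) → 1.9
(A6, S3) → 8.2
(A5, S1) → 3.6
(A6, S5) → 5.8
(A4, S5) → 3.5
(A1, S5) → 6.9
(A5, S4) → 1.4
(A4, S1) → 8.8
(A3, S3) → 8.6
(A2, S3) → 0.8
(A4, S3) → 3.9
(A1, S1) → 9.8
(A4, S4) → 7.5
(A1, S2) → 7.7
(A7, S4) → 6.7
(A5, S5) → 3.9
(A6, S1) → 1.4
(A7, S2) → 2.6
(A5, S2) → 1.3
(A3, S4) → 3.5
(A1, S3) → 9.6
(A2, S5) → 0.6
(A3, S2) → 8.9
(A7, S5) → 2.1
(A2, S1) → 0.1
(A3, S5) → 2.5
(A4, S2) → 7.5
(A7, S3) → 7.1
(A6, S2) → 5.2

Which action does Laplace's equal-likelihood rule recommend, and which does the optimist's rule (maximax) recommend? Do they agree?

Row averages: A1=8.52, A2=3.4, A3=5.08, A4=6.24, A5=2.82, A6=5.1, A7=4.1
Highest average = 8.52 → A1.
Row maxima: A1=9.8, A2=9.7, A3=8.9, A4=8.8, A5=3.9, A6=8.2, A7=7.1
Best best-case = 9.8 → A1.

laplace → A1; maximax → A1 (agree)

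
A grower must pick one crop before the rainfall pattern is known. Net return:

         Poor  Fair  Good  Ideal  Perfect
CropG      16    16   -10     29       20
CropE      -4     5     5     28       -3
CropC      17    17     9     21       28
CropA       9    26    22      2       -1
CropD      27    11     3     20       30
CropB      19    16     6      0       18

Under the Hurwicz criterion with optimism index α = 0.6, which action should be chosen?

CropC

CropG: 0.6·29 + 0.4·(-10) = 13.4
CropE: 0.6·28 + 0.4·(-4) = 15.2
CropC: 0.6·28 + 0.4·9 = 20.4
CropA: 0.6·26 + 0.4·(-1) = 15.2
CropD: 0.6·30 + 0.4·3 = 19.2
CropB: 0.6·19 + 0.4·0 = 11.4
Highest Hurwicz score = 20.4 → CropC.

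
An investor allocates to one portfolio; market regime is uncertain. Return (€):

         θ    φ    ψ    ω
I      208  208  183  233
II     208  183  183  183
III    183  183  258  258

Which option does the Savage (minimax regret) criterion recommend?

Column bests: θ=208, φ=208, ψ=258, ω=258.
I regrets: 0, 0, 75, 25 → max 75
II regrets: 0, 25, 75, 75 → max 75
III regrets: 25, 25, 0, 0 → max 25
Smallest max regret = 25 → III.

III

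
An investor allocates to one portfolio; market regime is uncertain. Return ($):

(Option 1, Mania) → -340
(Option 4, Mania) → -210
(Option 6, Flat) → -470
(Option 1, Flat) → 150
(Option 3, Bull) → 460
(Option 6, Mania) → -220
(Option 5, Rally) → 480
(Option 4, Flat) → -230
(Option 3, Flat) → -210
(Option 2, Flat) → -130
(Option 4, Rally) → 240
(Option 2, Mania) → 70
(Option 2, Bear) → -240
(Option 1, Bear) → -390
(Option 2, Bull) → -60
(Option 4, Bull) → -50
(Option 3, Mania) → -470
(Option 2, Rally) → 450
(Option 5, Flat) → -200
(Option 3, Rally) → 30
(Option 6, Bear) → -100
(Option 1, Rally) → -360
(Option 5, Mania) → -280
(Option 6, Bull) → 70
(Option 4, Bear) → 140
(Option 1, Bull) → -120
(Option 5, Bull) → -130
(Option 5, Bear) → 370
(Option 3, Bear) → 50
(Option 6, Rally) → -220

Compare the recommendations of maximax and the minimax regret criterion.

Row maxima: Option 1=150, Option 2=450, Option 3=460, Option 4=240, Option 5=480, Option 6=70
Best best-case = 480 → Option 5.
Column bests: Bear=370, Flat=150, Bull=460, Rally=480, Mania=70.
Option 1 regrets: 760, 0, 580, 840, 410 → max 840
Option 2 regrets: 610, 280, 520, 30, 0 → max 610
Option 3 regrets: 320, 360, 0, 450, 540 → max 540
Option 4 regrets: 230, 380, 510, 240, 280 → max 510
Option 5 regrets: 0, 350, 590, 0, 350 → max 590
Option 6 regrets: 470, 620, 390, 700, 290 → max 700
Smallest max regret = 510 → Option 4.

maximax → Option 5; minimax regret → Option 4 (disagree)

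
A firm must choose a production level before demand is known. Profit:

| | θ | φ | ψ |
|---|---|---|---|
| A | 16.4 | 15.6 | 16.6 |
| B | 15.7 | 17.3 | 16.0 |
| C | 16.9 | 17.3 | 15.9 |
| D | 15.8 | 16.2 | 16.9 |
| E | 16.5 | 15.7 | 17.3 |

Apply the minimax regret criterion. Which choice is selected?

Column bests: θ=16.9, φ=17.3, ψ=17.3.
A regrets: 0.5, 1.7, 0.7 → max 1.7
B regrets: 1.2, 0.0, 1.3 → max 1.3
C regrets: 0.0, 0.0, 1.4 → max 1.4
D regrets: 1.1, 1.1, 0.4 → max 1.1
E regrets: 0.4, 1.6, 0.0 → max 1.6
Smallest max regret = 1.1 → D.

D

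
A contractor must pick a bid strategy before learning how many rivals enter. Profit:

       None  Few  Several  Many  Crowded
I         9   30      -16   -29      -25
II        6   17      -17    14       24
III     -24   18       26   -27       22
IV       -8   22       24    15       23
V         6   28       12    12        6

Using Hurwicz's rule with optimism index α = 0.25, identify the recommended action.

I: 0.25·30 + 0.75·(-29) = -14.25
II: 0.25·24 + 0.75·(-17) = -6.75
III: 0.25·26 + 0.75·(-27) = -13.75
IV: 0.25·24 + 0.75·(-8) = 0
V: 0.25·28 + 0.75·6 = 11.5
Highest Hurwicz score = 11.5 → V.

V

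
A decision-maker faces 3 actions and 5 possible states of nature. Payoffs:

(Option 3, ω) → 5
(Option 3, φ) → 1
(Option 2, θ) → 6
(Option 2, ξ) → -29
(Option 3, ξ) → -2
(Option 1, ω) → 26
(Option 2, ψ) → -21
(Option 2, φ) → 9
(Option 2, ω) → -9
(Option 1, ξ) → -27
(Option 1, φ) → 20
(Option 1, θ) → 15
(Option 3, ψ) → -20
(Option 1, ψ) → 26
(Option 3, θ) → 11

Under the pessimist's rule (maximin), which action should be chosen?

Option 3

Row minima: Option 1=-27, Option 2=-29, Option 3=-20
Best worst-case = -20 → Option 3.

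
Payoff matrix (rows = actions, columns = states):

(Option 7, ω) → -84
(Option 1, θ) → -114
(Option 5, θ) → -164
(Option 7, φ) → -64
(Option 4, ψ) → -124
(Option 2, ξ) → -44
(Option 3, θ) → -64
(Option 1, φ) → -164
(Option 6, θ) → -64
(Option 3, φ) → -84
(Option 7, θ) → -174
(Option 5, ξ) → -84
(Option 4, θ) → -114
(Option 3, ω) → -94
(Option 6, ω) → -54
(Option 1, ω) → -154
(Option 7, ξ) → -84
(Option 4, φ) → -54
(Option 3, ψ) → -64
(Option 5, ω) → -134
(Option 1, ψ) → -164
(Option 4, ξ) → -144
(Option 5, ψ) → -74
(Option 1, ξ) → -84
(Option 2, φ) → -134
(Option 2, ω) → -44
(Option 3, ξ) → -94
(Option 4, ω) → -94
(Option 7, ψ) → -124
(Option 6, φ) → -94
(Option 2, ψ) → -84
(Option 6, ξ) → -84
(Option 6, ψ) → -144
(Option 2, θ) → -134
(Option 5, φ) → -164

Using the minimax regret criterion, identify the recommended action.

Column bests: θ=-64, φ=-54, ψ=-64, ω=-44, ξ=-44.
Option 1 regrets: 50, 110, 100, 110, 40 → max 110
Option 2 regrets: 70, 80, 20, 0, 0 → max 80
Option 3 regrets: 0, 30, 0, 50, 50 → max 50
Option 4 regrets: 50, 0, 60, 50, 100 → max 100
Option 5 regrets: 100, 110, 10, 90, 40 → max 110
Option 6 regrets: 0, 40, 80, 10, 40 → max 80
Option 7 regrets: 110, 10, 60, 40, 40 → max 110
Smallest max regret = 50 → Option 3.

Option 3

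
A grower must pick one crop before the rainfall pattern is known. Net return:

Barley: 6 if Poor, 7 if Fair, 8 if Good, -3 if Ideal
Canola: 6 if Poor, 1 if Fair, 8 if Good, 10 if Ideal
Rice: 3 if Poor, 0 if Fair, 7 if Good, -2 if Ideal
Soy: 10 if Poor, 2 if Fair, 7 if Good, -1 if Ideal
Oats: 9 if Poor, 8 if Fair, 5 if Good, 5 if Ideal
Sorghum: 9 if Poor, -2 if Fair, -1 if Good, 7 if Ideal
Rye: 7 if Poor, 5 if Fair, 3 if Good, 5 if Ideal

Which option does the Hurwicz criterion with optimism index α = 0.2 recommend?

Barley: 0.2·8 + 0.8·(-3) = -0.8
Canola: 0.2·10 + 0.8·1 = 2.8
Rice: 0.2·7 + 0.8·(-2) = -0.2
Soy: 0.2·10 + 0.8·(-1) = 1.2
Oats: 0.2·9 + 0.8·5 = 5.8
Sorghum: 0.2·9 + 0.8·(-2) = 0.2
Rye: 0.2·7 + 0.8·3 = 3.8
Highest Hurwicz score = 5.8 → Oats.

Oats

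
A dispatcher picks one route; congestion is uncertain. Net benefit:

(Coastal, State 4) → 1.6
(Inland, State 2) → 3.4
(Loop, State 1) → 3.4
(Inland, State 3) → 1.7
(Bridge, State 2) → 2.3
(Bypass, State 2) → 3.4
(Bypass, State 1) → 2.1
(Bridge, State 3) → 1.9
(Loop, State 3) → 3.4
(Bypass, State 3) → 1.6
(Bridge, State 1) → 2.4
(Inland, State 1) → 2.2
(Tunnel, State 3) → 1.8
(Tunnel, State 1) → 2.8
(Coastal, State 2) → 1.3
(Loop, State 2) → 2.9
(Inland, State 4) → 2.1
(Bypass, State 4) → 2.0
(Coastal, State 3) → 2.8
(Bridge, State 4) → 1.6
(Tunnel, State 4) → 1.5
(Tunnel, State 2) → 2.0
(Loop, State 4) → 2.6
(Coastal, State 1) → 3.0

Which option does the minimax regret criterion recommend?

Loop

Column bests: State 1=3.4, State 2=3.4, State 3=3.4, State 4=2.6.
Inland regrets: 1.2, 0.0, 1.7, 0.5 → max 1.7
Tunnel regrets: 0.6, 1.4, 1.6, 1.1 → max 1.6
Bypass regrets: 1.3, 0.0, 1.8, 0.6 → max 1.8
Loop regrets: 0.0, 0.5, 0.0, 0.0 → max 0.5
Coastal regrets: 0.4, 2.1, 0.6, 1.0 → max 2.1
Bridge regrets: 1.0, 1.1, 1.5, 1.0 → max 1.5
Smallest max regret = 0.5 → Loop.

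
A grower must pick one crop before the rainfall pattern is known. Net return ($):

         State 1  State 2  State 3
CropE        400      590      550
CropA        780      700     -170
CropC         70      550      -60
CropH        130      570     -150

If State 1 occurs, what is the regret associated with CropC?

710

Best payoff under State 1 is 780.
Regret = 780 − 70 = 710.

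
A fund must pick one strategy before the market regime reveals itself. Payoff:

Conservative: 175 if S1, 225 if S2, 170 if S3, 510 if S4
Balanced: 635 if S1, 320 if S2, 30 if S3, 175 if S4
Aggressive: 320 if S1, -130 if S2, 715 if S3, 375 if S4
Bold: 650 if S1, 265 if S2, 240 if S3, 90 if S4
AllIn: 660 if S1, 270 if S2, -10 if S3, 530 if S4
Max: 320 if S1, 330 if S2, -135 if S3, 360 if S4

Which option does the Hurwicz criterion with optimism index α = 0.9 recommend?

Conservative: 0.9·510 + 0.1·170 = 476
Balanced: 0.9·635 + 0.1·30 = 574.5
Aggressive: 0.9·715 + 0.1·(-130) = 630.5
Bold: 0.9·650 + 0.1·90 = 594
AllIn: 0.9·660 + 0.1·(-10) = 593
Max: 0.9·360 + 0.1·(-135) = 310.5
Highest Hurwicz score = 630.5 → Aggressive.

Aggressive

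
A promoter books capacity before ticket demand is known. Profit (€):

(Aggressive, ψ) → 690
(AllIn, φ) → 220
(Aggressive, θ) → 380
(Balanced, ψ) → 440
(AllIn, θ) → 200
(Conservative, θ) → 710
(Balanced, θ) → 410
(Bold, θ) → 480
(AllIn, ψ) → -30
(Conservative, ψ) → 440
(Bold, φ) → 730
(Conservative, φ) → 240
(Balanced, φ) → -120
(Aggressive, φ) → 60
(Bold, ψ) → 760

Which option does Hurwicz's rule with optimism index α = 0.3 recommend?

Conservative: 0.3·710 + 0.7·240 = 381
Balanced: 0.3·440 + 0.7·(-120) = 48
Aggressive: 0.3·690 + 0.7·60 = 249
Bold: 0.3·760 + 0.7·480 = 564
AllIn: 0.3·220 + 0.7·(-30) = 45
Highest Hurwicz score = 564 → Bold.

Bold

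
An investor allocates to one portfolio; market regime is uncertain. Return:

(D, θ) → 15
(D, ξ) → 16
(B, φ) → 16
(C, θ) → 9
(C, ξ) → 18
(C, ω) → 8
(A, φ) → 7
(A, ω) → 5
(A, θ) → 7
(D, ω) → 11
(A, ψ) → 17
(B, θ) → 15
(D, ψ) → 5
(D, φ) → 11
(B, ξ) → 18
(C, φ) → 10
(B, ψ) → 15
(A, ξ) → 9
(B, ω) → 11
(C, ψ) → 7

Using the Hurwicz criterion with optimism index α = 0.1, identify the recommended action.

A: 0.1·17 + 0.9·5 = 6.2
B: 0.1·18 + 0.9·11 = 11.7
C: 0.1·18 + 0.9·7 = 8.1
D: 0.1·16 + 0.9·5 = 6.1
Highest Hurwicz score = 11.7 → B.

B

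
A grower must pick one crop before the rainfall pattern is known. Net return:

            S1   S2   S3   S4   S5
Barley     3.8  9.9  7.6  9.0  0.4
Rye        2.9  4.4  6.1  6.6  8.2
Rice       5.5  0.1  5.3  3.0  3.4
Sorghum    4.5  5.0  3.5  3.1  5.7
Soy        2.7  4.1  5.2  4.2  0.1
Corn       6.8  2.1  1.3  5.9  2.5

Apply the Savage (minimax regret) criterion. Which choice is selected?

Column bests: S1=6.8, S2=9.9, S3=7.6, S4=9.0, S5=8.2.
Barley regrets: 3.0, 0.0, 0.0, 0.0, 7.8 → max 7.8
Rye regrets: 3.9, 5.5, 1.5, 2.4, 0.0 → max 5.5
Rice regrets: 1.3, 9.8, 2.3, 6.0, 4.8 → max 9.8
Sorghum regrets: 2.3, 4.9, 4.1, 5.9, 2.5 → max 5.9
Soy regrets: 4.1, 5.8, 2.4, 4.8, 8.1 → max 8.1
Corn regrets: 0.0, 7.8, 6.3, 3.1, 5.7 → max 7.8
Smallest max regret = 5.5 → Rye.

Rye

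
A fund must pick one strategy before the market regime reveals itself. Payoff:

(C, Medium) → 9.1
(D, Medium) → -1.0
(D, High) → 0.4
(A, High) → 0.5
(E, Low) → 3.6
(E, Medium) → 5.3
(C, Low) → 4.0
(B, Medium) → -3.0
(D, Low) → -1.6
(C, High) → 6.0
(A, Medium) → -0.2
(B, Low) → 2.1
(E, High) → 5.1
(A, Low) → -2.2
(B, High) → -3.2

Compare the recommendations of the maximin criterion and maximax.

Row minima: A=-2.2, B=-3.2, C=4.0, D=-1.6, E=3.6
Best worst-case = 4.0 → C.
Row maxima: A=0.5, B=2.1, C=9.1, D=0.4, E=5.3
Best best-case = 9.1 → C.

maximin → C; maximax → C (agree)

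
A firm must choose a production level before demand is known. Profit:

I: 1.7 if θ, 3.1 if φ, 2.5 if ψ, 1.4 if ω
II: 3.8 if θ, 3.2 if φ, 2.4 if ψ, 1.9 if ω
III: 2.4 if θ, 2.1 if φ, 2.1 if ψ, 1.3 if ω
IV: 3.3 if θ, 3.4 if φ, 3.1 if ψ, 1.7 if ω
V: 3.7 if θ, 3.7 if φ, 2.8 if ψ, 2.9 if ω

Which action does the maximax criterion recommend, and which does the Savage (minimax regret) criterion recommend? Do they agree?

maximax → II; minimax regret → V (disagree)

Row maxima: I=3.1, II=3.8, III=2.4, IV=3.4, V=3.7
Best best-case = 3.8 → II.
Column bests: θ=3.8, φ=3.7, ψ=3.1, ω=2.9.
I regrets: 2.1, 0.6, 0.6, 1.5 → max 2.1
II regrets: 0.0, 0.5, 0.7, 1.0 → max 1.0
III regrets: 1.4, 1.6, 1.0, 1.6 → max 1.6
IV regrets: 0.5, 0.3, 0.0, 1.2 → max 1.2
V regrets: 0.1, 0.0, 0.3, 0.0 → max 0.3
Smallest max regret = 0.3 → V.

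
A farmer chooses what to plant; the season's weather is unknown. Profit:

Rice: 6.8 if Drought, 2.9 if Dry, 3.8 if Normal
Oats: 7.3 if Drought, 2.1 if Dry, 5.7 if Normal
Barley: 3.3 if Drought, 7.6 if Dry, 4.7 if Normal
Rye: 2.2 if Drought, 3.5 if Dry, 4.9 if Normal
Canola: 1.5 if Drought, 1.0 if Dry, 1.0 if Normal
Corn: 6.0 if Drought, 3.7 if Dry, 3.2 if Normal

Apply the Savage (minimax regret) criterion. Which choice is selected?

Column bests: Drought=7.3, Dry=7.6, Normal=5.7.
Rice regrets: 0.5, 4.7, 1.9 → max 4.7
Oats regrets: 0.0, 5.5, 0.0 → max 5.5
Barley regrets: 4.0, 0.0, 1.0 → max 4.0
Rye regrets: 5.1, 4.1, 0.8 → max 5.1
Canola regrets: 5.8, 6.6, 4.7 → max 6.6
Corn regrets: 1.3, 3.9, 2.5 → max 3.9
Smallest max regret = 3.9 → Corn.

Corn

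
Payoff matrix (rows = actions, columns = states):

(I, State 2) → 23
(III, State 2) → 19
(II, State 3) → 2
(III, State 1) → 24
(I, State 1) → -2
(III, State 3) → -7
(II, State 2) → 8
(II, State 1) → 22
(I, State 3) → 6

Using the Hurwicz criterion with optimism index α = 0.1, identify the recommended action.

II

I: 0.1·23 + 0.9·(-2) = 0.5
II: 0.1·22 + 0.9·2 = 4
III: 0.1·24 + 0.9·(-7) = -3.9
Highest Hurwicz score = 4 → II.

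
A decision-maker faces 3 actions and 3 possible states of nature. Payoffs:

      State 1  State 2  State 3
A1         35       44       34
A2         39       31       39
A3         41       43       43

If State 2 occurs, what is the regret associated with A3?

1

Best payoff under State 2 is 44.
Regret = 44 − 43 = 1.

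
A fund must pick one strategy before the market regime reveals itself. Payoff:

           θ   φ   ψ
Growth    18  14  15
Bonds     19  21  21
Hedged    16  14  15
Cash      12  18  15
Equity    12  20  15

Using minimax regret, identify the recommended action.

Column bests: θ=19, φ=21, ψ=21.
Growth regrets: 1, 7, 6 → max 7
Bonds regrets: 0, 0, 0 → max 0
Hedged regrets: 3, 7, 6 → max 7
Cash regrets: 7, 3, 6 → max 7
Equity regrets: 7, 1, 6 → max 7
Smallest max regret = 0 → Bonds.

Bonds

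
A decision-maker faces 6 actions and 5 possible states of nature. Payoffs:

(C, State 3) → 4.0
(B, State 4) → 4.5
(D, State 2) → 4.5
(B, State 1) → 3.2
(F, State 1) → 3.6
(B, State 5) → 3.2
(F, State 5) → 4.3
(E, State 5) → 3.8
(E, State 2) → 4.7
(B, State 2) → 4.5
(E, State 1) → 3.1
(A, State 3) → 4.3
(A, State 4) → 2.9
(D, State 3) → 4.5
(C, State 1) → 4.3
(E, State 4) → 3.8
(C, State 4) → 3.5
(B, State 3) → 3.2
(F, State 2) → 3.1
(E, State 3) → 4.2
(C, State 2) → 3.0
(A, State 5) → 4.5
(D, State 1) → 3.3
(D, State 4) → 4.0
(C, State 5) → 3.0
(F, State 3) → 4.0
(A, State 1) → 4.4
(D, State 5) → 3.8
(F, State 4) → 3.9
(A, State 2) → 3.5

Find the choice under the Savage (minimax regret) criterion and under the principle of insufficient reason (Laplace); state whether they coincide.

minimax regret → D; laplace → D (agree)

Column bests: State 1=4.4, State 2=4.7, State 3=4.5, State 4=4.5, State 5=4.5.
A regrets: 0.0, 1.2, 0.2, 1.6, 0.0 → max 1.6
B regrets: 1.2, 0.2, 1.3, 0.0, 1.3 → max 1.3
C regrets: 0.1, 1.7, 0.5, 1.0, 1.5 → max 1.7
D regrets: 1.1, 0.2, 0.0, 0.5, 0.7 → max 1.1
E regrets: 1.3, 0.0, 0.3, 0.7, 0.7 → max 1.3
F regrets: 0.8, 1.6, 0.5, 0.6, 0.2 → max 1.6
Smallest max regret = 1.1 → D.
Row averages: A=3.92, B=3.72, C=3.56, D=4.02, E=3.92, F=3.78
Highest average = 4.02 → D.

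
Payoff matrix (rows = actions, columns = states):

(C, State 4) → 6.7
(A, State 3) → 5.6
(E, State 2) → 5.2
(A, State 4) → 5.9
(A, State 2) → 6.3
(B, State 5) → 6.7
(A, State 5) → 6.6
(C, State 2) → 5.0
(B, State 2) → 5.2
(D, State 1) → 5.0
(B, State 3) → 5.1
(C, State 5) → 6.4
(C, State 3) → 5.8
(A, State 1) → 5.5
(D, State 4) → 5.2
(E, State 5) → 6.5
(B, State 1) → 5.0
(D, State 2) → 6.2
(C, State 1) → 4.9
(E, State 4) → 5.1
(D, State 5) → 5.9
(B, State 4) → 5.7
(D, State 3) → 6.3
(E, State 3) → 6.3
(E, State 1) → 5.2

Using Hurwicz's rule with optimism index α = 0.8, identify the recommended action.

A

A: 0.8·6.6 + 0.2·5.5 = 6.38
B: 0.8·6.7 + 0.2·5.0 = 6.36
C: 0.8·6.7 + 0.2·4.9 = 6.34
D: 0.8·6.3 + 0.2·5.0 = 6.04
E: 0.8·6.5 + 0.2·5.1 = 6.22
Highest Hurwicz score = 6.38 → A.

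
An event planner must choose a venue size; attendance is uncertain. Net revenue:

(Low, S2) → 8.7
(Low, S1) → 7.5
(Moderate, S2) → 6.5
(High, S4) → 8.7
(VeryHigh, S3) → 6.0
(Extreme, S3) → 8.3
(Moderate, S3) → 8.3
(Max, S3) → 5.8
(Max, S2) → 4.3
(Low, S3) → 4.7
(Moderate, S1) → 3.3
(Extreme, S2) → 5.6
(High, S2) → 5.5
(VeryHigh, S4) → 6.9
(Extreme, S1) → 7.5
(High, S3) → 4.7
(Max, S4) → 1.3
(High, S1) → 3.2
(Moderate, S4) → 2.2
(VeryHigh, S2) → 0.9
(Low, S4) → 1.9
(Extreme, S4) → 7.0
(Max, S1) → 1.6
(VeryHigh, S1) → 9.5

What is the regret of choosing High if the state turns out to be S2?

3.2

Best payoff under S2 is 8.7.
Regret = 8.7 − 5.5 = 3.2.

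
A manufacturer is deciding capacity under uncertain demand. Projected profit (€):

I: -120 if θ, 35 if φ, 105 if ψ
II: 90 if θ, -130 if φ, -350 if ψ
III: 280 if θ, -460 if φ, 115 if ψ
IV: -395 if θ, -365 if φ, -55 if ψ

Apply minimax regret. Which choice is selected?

I

Column bests: θ=280, φ=35, ψ=115.
I regrets: 400, 0, 10 → max 400
II regrets: 190, 165, 465 → max 465
III regrets: 0, 495, 0 → max 495
IV regrets: 675, 400, 170 → max 675
Smallest max regret = 400 → I.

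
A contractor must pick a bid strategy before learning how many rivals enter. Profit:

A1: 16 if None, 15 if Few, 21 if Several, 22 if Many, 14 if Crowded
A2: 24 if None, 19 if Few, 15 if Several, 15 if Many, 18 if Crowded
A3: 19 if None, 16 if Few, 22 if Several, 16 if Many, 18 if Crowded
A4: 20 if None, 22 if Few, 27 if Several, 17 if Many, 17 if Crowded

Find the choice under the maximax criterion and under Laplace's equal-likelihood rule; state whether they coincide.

maximax → A4; laplace → A4 (agree)

Row maxima: A1=22, A2=24, A3=22, A4=27
Best best-case = 27 → A4.
Row averages: A1=17.6, A2=18.2, A3=18.2, A4=20.6
Highest average = 20.6 → A4.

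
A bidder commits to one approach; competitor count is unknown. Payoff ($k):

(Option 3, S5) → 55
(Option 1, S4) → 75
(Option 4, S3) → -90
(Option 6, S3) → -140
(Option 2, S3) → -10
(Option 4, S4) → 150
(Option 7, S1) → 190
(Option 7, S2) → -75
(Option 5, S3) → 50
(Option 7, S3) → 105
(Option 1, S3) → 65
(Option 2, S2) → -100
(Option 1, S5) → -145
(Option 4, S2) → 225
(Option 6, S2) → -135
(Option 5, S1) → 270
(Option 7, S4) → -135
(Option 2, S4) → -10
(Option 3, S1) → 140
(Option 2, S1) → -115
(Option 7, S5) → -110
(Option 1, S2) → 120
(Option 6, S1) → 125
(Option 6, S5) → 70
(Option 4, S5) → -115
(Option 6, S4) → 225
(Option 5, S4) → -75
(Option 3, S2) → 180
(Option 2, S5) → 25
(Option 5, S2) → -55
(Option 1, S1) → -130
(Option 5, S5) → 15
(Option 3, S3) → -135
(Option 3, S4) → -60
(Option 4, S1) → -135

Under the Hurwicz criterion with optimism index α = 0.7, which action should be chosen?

Option 1: 0.7·120 + 0.3·(-145) = 40.5
Option 2: 0.7·25 + 0.3·(-115) = -17
Option 3: 0.7·180 + 0.3·(-135) = 85.5
Option 4: 0.7·225 + 0.3·(-135) = 117
Option 5: 0.7·270 + 0.3·(-75) = 166.5
Option 6: 0.7·225 + 0.3·(-140) = 115.5
Option 7: 0.7·190 + 0.3·(-135) = 92.5
Highest Hurwicz score = 166.5 → Option 5.

Option 5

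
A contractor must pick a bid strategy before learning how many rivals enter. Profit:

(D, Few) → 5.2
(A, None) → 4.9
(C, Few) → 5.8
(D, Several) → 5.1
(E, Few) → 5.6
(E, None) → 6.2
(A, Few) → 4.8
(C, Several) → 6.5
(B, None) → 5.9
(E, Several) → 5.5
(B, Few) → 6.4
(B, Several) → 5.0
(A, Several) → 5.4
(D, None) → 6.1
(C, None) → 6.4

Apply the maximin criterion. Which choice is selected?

C

Row minima: A=4.8, B=5.0, C=5.8, D=5.1, E=5.5
Best worst-case = 5.8 → C.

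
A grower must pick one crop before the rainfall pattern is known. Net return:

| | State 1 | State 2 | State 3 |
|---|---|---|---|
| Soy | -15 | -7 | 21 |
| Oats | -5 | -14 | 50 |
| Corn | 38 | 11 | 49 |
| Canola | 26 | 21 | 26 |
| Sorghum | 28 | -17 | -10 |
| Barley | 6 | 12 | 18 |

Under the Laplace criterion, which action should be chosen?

Corn

Row averages: Soy=-1/3, Oats=31/3, Corn=98/3, Canola=73/3, Sorghum=1/3, Barley=12
Highest average = 98/3 → Corn.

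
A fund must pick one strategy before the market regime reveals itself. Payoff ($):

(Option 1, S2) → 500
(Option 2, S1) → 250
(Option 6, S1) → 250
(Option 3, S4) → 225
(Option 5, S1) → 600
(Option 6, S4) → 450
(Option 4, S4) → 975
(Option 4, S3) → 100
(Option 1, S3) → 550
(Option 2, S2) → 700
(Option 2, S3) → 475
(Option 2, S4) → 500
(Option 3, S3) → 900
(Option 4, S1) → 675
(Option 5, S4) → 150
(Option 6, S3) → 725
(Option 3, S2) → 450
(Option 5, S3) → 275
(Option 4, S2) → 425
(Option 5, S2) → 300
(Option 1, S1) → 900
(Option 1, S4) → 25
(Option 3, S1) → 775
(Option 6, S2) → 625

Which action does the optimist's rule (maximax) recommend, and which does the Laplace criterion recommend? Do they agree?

maximax → Option 4; laplace → Option 3 (disagree)

Row maxima: Option 1=900, Option 2=700, Option 3=900, Option 4=975, Option 5=600, Option 6=725
Best best-case = 975 → Option 4.
Row averages: Option 1=493.75, Option 2=481.25, Option 3=587.5, Option 4=543.75, Option 5=331.25, Option 6=512.5
Highest average = 587.5 → Option 3.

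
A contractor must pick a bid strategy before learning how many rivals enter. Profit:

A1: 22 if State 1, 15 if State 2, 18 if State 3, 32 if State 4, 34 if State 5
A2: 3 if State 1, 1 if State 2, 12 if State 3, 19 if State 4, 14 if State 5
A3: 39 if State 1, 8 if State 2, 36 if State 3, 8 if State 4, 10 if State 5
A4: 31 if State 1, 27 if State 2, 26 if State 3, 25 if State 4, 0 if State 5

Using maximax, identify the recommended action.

Row maxima: A1=34, A2=19, A3=39, A4=31
Best best-case = 39 → A3.

A3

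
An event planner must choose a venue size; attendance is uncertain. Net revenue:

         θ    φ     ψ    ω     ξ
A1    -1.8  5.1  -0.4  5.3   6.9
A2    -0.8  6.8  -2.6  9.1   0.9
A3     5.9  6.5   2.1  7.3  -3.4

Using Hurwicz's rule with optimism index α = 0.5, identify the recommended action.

A1: 0.5·6.9 + 0.5·(-1.8) = 2.55
A2: 0.5·9.1 + 0.5·(-2.6) = 3.25
A3: 0.5·7.3 + 0.5·(-3.4) = 1.95
Highest Hurwicz score = 3.25 → A2.

A2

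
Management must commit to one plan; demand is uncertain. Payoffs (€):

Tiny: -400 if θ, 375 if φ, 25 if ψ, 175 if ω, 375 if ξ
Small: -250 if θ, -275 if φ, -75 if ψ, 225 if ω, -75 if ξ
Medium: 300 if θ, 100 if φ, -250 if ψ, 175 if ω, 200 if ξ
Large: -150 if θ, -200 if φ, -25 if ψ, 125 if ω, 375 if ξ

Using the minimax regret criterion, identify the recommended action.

Medium

Column bests: θ=300, φ=375, ψ=25, ω=225, ξ=375.
Tiny regrets: 700, 0, 0, 50, 0 → max 700
Small regrets: 550, 650, 100, 0, 450 → max 650
Medium regrets: 0, 275, 275, 50, 175 → max 275
Large regrets: 450, 575, 50, 100, 0 → max 575
Smallest max regret = 275 → Medium.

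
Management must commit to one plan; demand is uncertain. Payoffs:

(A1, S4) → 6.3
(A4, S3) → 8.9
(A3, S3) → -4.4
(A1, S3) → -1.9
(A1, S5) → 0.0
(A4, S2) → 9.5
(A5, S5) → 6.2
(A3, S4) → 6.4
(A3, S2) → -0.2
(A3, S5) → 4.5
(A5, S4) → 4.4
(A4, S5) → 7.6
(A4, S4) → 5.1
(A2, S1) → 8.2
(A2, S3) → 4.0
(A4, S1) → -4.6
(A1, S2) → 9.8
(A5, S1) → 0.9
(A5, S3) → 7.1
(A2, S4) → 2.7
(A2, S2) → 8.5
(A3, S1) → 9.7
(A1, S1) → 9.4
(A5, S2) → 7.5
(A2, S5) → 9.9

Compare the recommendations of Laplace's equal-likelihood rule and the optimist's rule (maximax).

laplace → A2; maximax → A2 (agree)

Row averages: A1=4.72, A2=6.66, A3=3.2, A4=5.3, A5=5.22
Highest average = 6.66 → A2.
Row maxima: A1=9.8, A2=9.9, A3=9.7, A4=9.5, A5=7.5
Best best-case = 9.9 → A2.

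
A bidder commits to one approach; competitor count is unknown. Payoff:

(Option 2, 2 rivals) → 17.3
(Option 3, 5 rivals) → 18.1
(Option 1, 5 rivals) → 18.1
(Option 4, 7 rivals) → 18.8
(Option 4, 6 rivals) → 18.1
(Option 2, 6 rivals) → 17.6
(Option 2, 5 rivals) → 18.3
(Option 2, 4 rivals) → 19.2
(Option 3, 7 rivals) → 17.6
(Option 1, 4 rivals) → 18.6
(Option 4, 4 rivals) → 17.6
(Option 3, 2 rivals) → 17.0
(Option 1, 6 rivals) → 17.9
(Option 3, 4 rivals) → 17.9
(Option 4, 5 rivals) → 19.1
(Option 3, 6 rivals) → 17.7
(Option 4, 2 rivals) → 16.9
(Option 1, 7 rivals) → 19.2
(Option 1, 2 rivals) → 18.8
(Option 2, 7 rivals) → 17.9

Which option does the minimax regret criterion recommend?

Option 1

Column bests: 2 rivals=18.8, 4 rivals=19.2, 5 rivals=19.1, 6 rivals=18.1, 7 rivals=19.2.
Option 1 regrets: 0.0, 0.6, 1.0, 0.2, 0.0 → max 1.0
Option 2 regrets: 1.5, 0.0, 0.8, 0.5, 1.3 → max 1.5
Option 3 regrets: 1.8, 1.3, 1.0, 0.4, 1.6 → max 1.8
Option 4 regrets: 1.9, 1.6, 0.0, 0.0, 0.4 → max 1.9
Smallest max regret = 1.0 → Option 1.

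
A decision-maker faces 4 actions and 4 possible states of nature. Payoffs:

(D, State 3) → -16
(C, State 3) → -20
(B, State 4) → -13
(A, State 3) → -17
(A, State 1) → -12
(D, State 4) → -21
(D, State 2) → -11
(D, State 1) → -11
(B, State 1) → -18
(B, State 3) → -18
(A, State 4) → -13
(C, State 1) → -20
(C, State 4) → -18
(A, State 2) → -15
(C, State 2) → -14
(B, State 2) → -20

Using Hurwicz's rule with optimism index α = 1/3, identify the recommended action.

A

A: 1/3·(-12) + 2/3·(-17) = -46/3
B: 1/3·(-13) + 2/3·(-20) = -53/3
C: 1/3·(-14) + 2/3·(-20) = -18
D: 1/3·(-11) + 2/3·(-21) = -53/3
Highest Hurwicz score = -46/3 → A.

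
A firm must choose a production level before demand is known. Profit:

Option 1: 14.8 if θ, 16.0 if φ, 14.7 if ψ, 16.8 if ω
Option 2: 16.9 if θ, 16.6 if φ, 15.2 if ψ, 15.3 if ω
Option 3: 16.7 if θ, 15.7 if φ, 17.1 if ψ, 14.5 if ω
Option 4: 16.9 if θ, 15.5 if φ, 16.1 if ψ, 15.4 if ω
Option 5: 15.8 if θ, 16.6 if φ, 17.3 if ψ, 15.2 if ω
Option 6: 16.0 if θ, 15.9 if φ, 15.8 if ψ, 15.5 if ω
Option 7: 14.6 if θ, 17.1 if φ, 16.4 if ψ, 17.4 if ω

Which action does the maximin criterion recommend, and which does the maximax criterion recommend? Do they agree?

maximin → Option 6; maximax → Option 7 (disagree)

Row minima: Option 1=14.7, Option 2=15.2, Option 3=14.5, Option 4=15.4, Option 5=15.2, Option 6=15.5, Option 7=14.6
Best worst-case = 15.5 → Option 6.
Row maxima: Option 1=16.8, Option 2=16.9, Option 3=17.1, Option 4=16.9, Option 5=17.3, Option 6=16.0, Option 7=17.4
Best best-case = 17.4 → Option 7.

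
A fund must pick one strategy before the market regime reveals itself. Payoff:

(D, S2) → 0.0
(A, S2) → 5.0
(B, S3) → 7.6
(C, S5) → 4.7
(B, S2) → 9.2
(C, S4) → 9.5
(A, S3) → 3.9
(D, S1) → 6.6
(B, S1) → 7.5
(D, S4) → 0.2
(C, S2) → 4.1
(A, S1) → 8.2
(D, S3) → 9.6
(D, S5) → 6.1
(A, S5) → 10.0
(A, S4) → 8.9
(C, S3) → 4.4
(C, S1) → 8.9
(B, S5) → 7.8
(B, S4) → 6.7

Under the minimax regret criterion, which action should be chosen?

Column bests: S1=8.9, S2=9.2, S3=9.6, S4=9.5, S5=10.0.
A regrets: 0.7, 4.2, 5.7, 0.6, 0.0 → max 5.7
B regrets: 1.4, 0.0, 2.0, 2.8, 2.2 → max 2.8
C regrets: 0.0, 5.1, 5.2, 0.0, 5.3 → max 5.3
D regrets: 2.3, 9.2, 0.0, 9.3, 3.9 → max 9.3
Smallest max regret = 2.8 → B.

B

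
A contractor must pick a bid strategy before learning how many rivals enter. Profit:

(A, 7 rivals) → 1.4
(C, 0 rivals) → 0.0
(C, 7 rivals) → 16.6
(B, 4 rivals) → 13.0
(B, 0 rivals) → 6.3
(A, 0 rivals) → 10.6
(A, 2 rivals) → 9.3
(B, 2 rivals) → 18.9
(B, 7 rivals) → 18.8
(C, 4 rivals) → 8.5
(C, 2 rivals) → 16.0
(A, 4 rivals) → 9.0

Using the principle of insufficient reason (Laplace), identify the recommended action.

B

Row averages: A=7.575, B=14.25, C=10.275
Highest average = 14.25 → B.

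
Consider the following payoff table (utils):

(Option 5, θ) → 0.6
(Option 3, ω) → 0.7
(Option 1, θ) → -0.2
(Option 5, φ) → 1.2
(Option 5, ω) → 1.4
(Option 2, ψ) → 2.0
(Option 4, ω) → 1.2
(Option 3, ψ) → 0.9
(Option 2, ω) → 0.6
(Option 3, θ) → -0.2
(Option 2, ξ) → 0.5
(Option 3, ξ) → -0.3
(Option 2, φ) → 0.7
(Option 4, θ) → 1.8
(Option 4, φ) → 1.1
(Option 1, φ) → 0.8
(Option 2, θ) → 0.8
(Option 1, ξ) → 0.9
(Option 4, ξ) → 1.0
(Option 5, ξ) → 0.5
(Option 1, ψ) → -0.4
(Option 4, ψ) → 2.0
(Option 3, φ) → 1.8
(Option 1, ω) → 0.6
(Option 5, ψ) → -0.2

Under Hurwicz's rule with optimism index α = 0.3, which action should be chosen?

Option 1: 0.3·0.9 + 0.7·(-0.4) = -0.01
Option 2: 0.3·2.0 + 0.7·0.5 = 0.95
Option 3: 0.3·1.8 + 0.7·(-0.3) = 0.33
Option 4: 0.3·2.0 + 0.7·1.0 = 1.3
Option 5: 0.3·1.4 + 0.7·(-0.2) = 0.28
Highest Hurwicz score = 1.3 → Option 4.

Option 4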